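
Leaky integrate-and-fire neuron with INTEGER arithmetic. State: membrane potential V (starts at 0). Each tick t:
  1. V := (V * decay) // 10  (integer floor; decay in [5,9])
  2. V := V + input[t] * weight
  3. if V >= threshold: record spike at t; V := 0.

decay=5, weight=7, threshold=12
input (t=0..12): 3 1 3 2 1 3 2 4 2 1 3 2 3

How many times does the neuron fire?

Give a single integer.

t=0: input=3 -> V=0 FIRE
t=1: input=1 -> V=7
t=2: input=3 -> V=0 FIRE
t=3: input=2 -> V=0 FIRE
t=4: input=1 -> V=7
t=5: input=3 -> V=0 FIRE
t=6: input=2 -> V=0 FIRE
t=7: input=4 -> V=0 FIRE
t=8: input=2 -> V=0 FIRE
t=9: input=1 -> V=7
t=10: input=3 -> V=0 FIRE
t=11: input=2 -> V=0 FIRE
t=12: input=3 -> V=0 FIRE

Answer: 10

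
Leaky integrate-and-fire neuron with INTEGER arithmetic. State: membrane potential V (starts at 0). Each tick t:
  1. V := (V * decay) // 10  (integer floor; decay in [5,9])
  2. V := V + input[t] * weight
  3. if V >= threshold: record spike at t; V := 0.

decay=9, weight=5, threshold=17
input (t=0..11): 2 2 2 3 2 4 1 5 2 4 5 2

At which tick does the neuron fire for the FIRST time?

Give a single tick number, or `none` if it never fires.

t=0: input=2 -> V=10
t=1: input=2 -> V=0 FIRE
t=2: input=2 -> V=10
t=3: input=3 -> V=0 FIRE
t=4: input=2 -> V=10
t=5: input=4 -> V=0 FIRE
t=6: input=1 -> V=5
t=7: input=5 -> V=0 FIRE
t=8: input=2 -> V=10
t=9: input=4 -> V=0 FIRE
t=10: input=5 -> V=0 FIRE
t=11: input=2 -> V=10

Answer: 1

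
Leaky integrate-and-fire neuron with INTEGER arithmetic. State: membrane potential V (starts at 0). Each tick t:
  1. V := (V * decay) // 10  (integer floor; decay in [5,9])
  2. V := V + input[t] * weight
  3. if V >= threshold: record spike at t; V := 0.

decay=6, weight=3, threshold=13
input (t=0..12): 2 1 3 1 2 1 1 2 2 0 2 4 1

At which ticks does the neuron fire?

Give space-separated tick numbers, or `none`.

t=0: input=2 -> V=6
t=1: input=1 -> V=6
t=2: input=3 -> V=12
t=3: input=1 -> V=10
t=4: input=2 -> V=12
t=5: input=1 -> V=10
t=6: input=1 -> V=9
t=7: input=2 -> V=11
t=8: input=2 -> V=12
t=9: input=0 -> V=7
t=10: input=2 -> V=10
t=11: input=4 -> V=0 FIRE
t=12: input=1 -> V=3

Answer: 11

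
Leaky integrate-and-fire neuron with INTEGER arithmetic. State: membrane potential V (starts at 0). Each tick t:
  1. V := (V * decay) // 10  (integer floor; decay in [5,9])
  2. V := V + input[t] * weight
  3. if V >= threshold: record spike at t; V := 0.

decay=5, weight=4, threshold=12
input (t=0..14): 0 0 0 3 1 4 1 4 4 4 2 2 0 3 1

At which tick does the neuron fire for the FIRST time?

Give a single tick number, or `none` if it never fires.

Answer: 3

Derivation:
t=0: input=0 -> V=0
t=1: input=0 -> V=0
t=2: input=0 -> V=0
t=3: input=3 -> V=0 FIRE
t=4: input=1 -> V=4
t=5: input=4 -> V=0 FIRE
t=6: input=1 -> V=4
t=7: input=4 -> V=0 FIRE
t=8: input=4 -> V=0 FIRE
t=9: input=4 -> V=0 FIRE
t=10: input=2 -> V=8
t=11: input=2 -> V=0 FIRE
t=12: input=0 -> V=0
t=13: input=3 -> V=0 FIRE
t=14: input=1 -> V=4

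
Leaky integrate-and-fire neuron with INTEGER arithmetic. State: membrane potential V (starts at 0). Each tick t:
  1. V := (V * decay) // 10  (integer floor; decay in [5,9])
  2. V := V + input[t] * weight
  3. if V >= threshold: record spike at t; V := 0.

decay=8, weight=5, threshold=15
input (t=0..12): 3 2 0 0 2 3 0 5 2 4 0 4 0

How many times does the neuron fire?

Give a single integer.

Answer: 5

Derivation:
t=0: input=3 -> V=0 FIRE
t=1: input=2 -> V=10
t=2: input=0 -> V=8
t=3: input=0 -> V=6
t=4: input=2 -> V=14
t=5: input=3 -> V=0 FIRE
t=6: input=0 -> V=0
t=7: input=5 -> V=0 FIRE
t=8: input=2 -> V=10
t=9: input=4 -> V=0 FIRE
t=10: input=0 -> V=0
t=11: input=4 -> V=0 FIRE
t=12: input=0 -> V=0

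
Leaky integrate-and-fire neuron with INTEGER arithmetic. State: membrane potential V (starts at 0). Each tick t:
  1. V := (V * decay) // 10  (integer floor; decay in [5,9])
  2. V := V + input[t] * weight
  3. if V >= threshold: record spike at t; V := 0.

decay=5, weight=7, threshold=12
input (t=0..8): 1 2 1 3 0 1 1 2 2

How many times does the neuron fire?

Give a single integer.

Answer: 4

Derivation:
t=0: input=1 -> V=7
t=1: input=2 -> V=0 FIRE
t=2: input=1 -> V=7
t=3: input=3 -> V=0 FIRE
t=4: input=0 -> V=0
t=5: input=1 -> V=7
t=6: input=1 -> V=10
t=7: input=2 -> V=0 FIRE
t=8: input=2 -> V=0 FIRE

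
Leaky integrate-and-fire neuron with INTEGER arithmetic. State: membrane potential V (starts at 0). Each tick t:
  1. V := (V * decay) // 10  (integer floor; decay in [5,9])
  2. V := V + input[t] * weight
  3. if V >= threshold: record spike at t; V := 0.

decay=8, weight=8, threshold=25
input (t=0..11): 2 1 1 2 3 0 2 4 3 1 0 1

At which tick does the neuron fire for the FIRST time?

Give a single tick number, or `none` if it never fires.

t=0: input=2 -> V=16
t=1: input=1 -> V=20
t=2: input=1 -> V=24
t=3: input=2 -> V=0 FIRE
t=4: input=3 -> V=24
t=5: input=0 -> V=19
t=6: input=2 -> V=0 FIRE
t=7: input=4 -> V=0 FIRE
t=8: input=3 -> V=24
t=9: input=1 -> V=0 FIRE
t=10: input=0 -> V=0
t=11: input=1 -> V=8

Answer: 3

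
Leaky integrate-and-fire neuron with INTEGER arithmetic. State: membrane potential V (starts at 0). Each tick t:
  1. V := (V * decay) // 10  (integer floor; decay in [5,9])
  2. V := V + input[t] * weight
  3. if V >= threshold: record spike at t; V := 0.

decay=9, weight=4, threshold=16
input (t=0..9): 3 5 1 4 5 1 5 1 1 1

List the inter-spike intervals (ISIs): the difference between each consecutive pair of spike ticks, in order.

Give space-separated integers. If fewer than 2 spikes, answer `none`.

Answer: 2 1 2

Derivation:
t=0: input=3 -> V=12
t=1: input=5 -> V=0 FIRE
t=2: input=1 -> V=4
t=3: input=4 -> V=0 FIRE
t=4: input=5 -> V=0 FIRE
t=5: input=1 -> V=4
t=6: input=5 -> V=0 FIRE
t=7: input=1 -> V=4
t=8: input=1 -> V=7
t=9: input=1 -> V=10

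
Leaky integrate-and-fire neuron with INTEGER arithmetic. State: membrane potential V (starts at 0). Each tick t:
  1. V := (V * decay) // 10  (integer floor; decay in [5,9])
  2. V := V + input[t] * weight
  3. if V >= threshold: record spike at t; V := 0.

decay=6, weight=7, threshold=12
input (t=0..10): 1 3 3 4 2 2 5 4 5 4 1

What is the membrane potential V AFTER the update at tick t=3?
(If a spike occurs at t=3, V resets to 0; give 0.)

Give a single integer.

t=0: input=1 -> V=7
t=1: input=3 -> V=0 FIRE
t=2: input=3 -> V=0 FIRE
t=3: input=4 -> V=0 FIRE
t=4: input=2 -> V=0 FIRE
t=5: input=2 -> V=0 FIRE
t=6: input=5 -> V=0 FIRE
t=7: input=4 -> V=0 FIRE
t=8: input=5 -> V=0 FIRE
t=9: input=4 -> V=0 FIRE
t=10: input=1 -> V=7

Answer: 0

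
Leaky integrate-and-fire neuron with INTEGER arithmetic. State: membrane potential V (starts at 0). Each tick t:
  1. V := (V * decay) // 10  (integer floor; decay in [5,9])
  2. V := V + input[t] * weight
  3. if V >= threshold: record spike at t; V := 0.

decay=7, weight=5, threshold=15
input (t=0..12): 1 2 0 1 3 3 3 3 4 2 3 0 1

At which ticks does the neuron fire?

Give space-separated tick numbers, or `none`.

Answer: 4 5 6 7 8 10

Derivation:
t=0: input=1 -> V=5
t=1: input=2 -> V=13
t=2: input=0 -> V=9
t=3: input=1 -> V=11
t=4: input=3 -> V=0 FIRE
t=5: input=3 -> V=0 FIRE
t=6: input=3 -> V=0 FIRE
t=7: input=3 -> V=0 FIRE
t=8: input=4 -> V=0 FIRE
t=9: input=2 -> V=10
t=10: input=3 -> V=0 FIRE
t=11: input=0 -> V=0
t=12: input=1 -> V=5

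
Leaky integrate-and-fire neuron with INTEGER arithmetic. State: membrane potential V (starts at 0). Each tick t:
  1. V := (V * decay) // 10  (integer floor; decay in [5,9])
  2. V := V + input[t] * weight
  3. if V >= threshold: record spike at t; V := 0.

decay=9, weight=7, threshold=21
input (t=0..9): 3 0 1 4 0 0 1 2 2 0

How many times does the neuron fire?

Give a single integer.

Answer: 3

Derivation:
t=0: input=3 -> V=0 FIRE
t=1: input=0 -> V=0
t=2: input=1 -> V=7
t=3: input=4 -> V=0 FIRE
t=4: input=0 -> V=0
t=5: input=0 -> V=0
t=6: input=1 -> V=7
t=7: input=2 -> V=20
t=8: input=2 -> V=0 FIRE
t=9: input=0 -> V=0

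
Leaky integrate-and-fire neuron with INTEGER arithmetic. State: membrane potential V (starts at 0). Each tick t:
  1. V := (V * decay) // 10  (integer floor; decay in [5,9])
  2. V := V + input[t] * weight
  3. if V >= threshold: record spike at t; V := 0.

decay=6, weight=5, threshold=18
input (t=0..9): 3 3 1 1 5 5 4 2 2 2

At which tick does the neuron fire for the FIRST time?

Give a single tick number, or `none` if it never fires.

Answer: 1

Derivation:
t=0: input=3 -> V=15
t=1: input=3 -> V=0 FIRE
t=2: input=1 -> V=5
t=3: input=1 -> V=8
t=4: input=5 -> V=0 FIRE
t=5: input=5 -> V=0 FIRE
t=6: input=4 -> V=0 FIRE
t=7: input=2 -> V=10
t=8: input=2 -> V=16
t=9: input=2 -> V=0 FIRE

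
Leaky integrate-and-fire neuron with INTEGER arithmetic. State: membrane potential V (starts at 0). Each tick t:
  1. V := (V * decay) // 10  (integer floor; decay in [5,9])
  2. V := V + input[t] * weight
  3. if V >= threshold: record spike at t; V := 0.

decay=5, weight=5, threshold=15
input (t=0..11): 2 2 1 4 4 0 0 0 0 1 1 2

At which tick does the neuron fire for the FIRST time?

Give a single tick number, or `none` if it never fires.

Answer: 1

Derivation:
t=0: input=2 -> V=10
t=1: input=2 -> V=0 FIRE
t=2: input=1 -> V=5
t=3: input=4 -> V=0 FIRE
t=4: input=4 -> V=0 FIRE
t=5: input=0 -> V=0
t=6: input=0 -> V=0
t=7: input=0 -> V=0
t=8: input=0 -> V=0
t=9: input=1 -> V=5
t=10: input=1 -> V=7
t=11: input=2 -> V=13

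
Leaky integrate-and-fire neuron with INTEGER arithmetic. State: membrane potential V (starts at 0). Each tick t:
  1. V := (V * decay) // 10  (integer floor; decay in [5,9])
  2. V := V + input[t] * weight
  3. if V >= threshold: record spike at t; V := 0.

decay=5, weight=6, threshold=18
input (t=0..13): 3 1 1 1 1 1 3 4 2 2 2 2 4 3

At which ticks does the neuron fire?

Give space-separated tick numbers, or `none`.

Answer: 0 6 7 9 11 12 13

Derivation:
t=0: input=3 -> V=0 FIRE
t=1: input=1 -> V=6
t=2: input=1 -> V=9
t=3: input=1 -> V=10
t=4: input=1 -> V=11
t=5: input=1 -> V=11
t=6: input=3 -> V=0 FIRE
t=7: input=4 -> V=0 FIRE
t=8: input=2 -> V=12
t=9: input=2 -> V=0 FIRE
t=10: input=2 -> V=12
t=11: input=2 -> V=0 FIRE
t=12: input=4 -> V=0 FIRE
t=13: input=3 -> V=0 FIRE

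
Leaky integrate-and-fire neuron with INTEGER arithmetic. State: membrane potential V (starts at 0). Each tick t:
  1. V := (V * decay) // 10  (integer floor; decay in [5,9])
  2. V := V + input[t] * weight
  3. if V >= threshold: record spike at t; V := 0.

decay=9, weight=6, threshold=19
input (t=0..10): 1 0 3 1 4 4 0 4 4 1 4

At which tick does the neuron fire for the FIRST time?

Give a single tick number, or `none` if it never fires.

t=0: input=1 -> V=6
t=1: input=0 -> V=5
t=2: input=3 -> V=0 FIRE
t=3: input=1 -> V=6
t=4: input=4 -> V=0 FIRE
t=5: input=4 -> V=0 FIRE
t=6: input=0 -> V=0
t=7: input=4 -> V=0 FIRE
t=8: input=4 -> V=0 FIRE
t=9: input=1 -> V=6
t=10: input=4 -> V=0 FIRE

Answer: 2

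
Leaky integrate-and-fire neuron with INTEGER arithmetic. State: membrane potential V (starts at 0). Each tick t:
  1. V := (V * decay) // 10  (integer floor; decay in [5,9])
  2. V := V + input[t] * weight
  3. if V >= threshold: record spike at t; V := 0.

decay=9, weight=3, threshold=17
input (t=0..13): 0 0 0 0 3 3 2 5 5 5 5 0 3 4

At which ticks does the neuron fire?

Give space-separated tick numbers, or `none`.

Answer: 5 7 9 12

Derivation:
t=0: input=0 -> V=0
t=1: input=0 -> V=0
t=2: input=0 -> V=0
t=3: input=0 -> V=0
t=4: input=3 -> V=9
t=5: input=3 -> V=0 FIRE
t=6: input=2 -> V=6
t=7: input=5 -> V=0 FIRE
t=8: input=5 -> V=15
t=9: input=5 -> V=0 FIRE
t=10: input=5 -> V=15
t=11: input=0 -> V=13
t=12: input=3 -> V=0 FIRE
t=13: input=4 -> V=12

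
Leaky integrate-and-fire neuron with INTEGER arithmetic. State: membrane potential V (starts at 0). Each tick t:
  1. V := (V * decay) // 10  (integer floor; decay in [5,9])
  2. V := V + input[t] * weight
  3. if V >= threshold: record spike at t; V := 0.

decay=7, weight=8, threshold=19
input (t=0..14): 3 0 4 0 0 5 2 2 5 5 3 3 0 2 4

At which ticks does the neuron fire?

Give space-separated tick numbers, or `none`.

Answer: 0 2 5 7 8 9 10 11 14

Derivation:
t=0: input=3 -> V=0 FIRE
t=1: input=0 -> V=0
t=2: input=4 -> V=0 FIRE
t=3: input=0 -> V=0
t=4: input=0 -> V=0
t=5: input=5 -> V=0 FIRE
t=6: input=2 -> V=16
t=7: input=2 -> V=0 FIRE
t=8: input=5 -> V=0 FIRE
t=9: input=5 -> V=0 FIRE
t=10: input=3 -> V=0 FIRE
t=11: input=3 -> V=0 FIRE
t=12: input=0 -> V=0
t=13: input=2 -> V=16
t=14: input=4 -> V=0 FIRE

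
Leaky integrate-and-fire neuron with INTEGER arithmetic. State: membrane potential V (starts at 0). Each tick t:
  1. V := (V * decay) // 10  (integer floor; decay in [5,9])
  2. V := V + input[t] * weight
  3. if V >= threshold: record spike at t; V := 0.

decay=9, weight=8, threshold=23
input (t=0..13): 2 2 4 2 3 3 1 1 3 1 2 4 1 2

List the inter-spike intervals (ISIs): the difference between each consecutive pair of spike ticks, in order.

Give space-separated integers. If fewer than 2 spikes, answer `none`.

t=0: input=2 -> V=16
t=1: input=2 -> V=0 FIRE
t=2: input=4 -> V=0 FIRE
t=3: input=2 -> V=16
t=4: input=3 -> V=0 FIRE
t=5: input=3 -> V=0 FIRE
t=6: input=1 -> V=8
t=7: input=1 -> V=15
t=8: input=3 -> V=0 FIRE
t=9: input=1 -> V=8
t=10: input=2 -> V=0 FIRE
t=11: input=4 -> V=0 FIRE
t=12: input=1 -> V=8
t=13: input=2 -> V=0 FIRE

Answer: 1 2 1 3 2 1 2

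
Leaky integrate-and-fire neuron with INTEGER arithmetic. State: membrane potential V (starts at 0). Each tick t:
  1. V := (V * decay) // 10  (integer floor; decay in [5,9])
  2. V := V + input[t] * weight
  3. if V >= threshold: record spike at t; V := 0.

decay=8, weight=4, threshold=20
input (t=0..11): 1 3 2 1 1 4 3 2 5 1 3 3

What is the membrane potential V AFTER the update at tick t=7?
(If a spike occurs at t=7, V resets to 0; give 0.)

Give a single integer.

Answer: 17

Derivation:
t=0: input=1 -> V=4
t=1: input=3 -> V=15
t=2: input=2 -> V=0 FIRE
t=3: input=1 -> V=4
t=4: input=1 -> V=7
t=5: input=4 -> V=0 FIRE
t=6: input=3 -> V=12
t=7: input=2 -> V=17
t=8: input=5 -> V=0 FIRE
t=9: input=1 -> V=4
t=10: input=3 -> V=15
t=11: input=3 -> V=0 FIRE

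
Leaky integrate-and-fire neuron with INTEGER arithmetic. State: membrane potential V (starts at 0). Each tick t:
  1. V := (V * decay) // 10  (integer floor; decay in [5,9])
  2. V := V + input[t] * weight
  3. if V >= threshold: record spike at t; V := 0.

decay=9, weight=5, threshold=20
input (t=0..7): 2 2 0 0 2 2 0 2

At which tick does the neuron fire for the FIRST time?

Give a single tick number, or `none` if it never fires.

t=0: input=2 -> V=10
t=1: input=2 -> V=19
t=2: input=0 -> V=17
t=3: input=0 -> V=15
t=4: input=2 -> V=0 FIRE
t=5: input=2 -> V=10
t=6: input=0 -> V=9
t=7: input=2 -> V=18

Answer: 4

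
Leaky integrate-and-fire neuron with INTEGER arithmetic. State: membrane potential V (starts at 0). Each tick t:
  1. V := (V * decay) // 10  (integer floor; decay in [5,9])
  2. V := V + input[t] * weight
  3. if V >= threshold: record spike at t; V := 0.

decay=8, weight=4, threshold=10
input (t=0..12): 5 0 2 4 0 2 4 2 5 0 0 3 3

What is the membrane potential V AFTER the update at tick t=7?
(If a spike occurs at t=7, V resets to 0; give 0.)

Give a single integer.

Answer: 8

Derivation:
t=0: input=5 -> V=0 FIRE
t=1: input=0 -> V=0
t=2: input=2 -> V=8
t=3: input=4 -> V=0 FIRE
t=4: input=0 -> V=0
t=5: input=2 -> V=8
t=6: input=4 -> V=0 FIRE
t=7: input=2 -> V=8
t=8: input=5 -> V=0 FIRE
t=9: input=0 -> V=0
t=10: input=0 -> V=0
t=11: input=3 -> V=0 FIRE
t=12: input=3 -> V=0 FIRE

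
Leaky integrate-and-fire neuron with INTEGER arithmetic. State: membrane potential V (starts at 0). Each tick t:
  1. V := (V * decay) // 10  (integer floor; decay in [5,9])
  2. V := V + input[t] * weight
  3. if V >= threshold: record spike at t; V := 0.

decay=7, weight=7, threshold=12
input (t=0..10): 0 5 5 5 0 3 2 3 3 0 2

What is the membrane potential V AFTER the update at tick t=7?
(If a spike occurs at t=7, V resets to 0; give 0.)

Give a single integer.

Answer: 0

Derivation:
t=0: input=0 -> V=0
t=1: input=5 -> V=0 FIRE
t=2: input=5 -> V=0 FIRE
t=3: input=5 -> V=0 FIRE
t=4: input=0 -> V=0
t=5: input=3 -> V=0 FIRE
t=6: input=2 -> V=0 FIRE
t=7: input=3 -> V=0 FIRE
t=8: input=3 -> V=0 FIRE
t=9: input=0 -> V=0
t=10: input=2 -> V=0 FIRE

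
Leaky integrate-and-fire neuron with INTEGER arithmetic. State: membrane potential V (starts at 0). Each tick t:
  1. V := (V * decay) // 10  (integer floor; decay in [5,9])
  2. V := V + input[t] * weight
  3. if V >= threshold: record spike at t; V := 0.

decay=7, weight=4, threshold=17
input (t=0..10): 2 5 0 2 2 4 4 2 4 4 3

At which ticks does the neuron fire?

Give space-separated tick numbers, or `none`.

t=0: input=2 -> V=8
t=1: input=5 -> V=0 FIRE
t=2: input=0 -> V=0
t=3: input=2 -> V=8
t=4: input=2 -> V=13
t=5: input=4 -> V=0 FIRE
t=6: input=4 -> V=16
t=7: input=2 -> V=0 FIRE
t=8: input=4 -> V=16
t=9: input=4 -> V=0 FIRE
t=10: input=3 -> V=12

Answer: 1 5 7 9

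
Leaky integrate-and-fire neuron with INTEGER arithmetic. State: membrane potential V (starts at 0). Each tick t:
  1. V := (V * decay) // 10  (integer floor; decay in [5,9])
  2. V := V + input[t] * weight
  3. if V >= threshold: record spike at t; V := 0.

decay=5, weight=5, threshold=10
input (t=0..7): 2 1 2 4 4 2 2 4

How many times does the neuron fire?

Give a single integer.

t=0: input=2 -> V=0 FIRE
t=1: input=1 -> V=5
t=2: input=2 -> V=0 FIRE
t=3: input=4 -> V=0 FIRE
t=4: input=4 -> V=0 FIRE
t=5: input=2 -> V=0 FIRE
t=6: input=2 -> V=0 FIRE
t=7: input=4 -> V=0 FIRE

Answer: 7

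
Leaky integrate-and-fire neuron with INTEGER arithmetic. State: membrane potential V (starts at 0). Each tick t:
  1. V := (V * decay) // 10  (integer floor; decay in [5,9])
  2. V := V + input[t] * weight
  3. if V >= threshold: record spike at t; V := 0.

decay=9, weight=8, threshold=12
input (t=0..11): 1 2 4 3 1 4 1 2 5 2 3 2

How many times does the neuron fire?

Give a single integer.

Answer: 9

Derivation:
t=0: input=1 -> V=8
t=1: input=2 -> V=0 FIRE
t=2: input=4 -> V=0 FIRE
t=3: input=3 -> V=0 FIRE
t=4: input=1 -> V=8
t=5: input=4 -> V=0 FIRE
t=6: input=1 -> V=8
t=7: input=2 -> V=0 FIRE
t=8: input=5 -> V=0 FIRE
t=9: input=2 -> V=0 FIRE
t=10: input=3 -> V=0 FIRE
t=11: input=2 -> V=0 FIRE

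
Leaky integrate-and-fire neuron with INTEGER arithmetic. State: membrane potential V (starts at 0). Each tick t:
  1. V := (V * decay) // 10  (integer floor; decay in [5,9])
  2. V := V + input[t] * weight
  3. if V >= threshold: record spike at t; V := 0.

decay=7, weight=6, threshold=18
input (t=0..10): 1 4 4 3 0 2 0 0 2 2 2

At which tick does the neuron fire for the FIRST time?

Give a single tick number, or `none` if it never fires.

Answer: 1

Derivation:
t=0: input=1 -> V=6
t=1: input=4 -> V=0 FIRE
t=2: input=4 -> V=0 FIRE
t=3: input=3 -> V=0 FIRE
t=4: input=0 -> V=0
t=5: input=2 -> V=12
t=6: input=0 -> V=8
t=7: input=0 -> V=5
t=8: input=2 -> V=15
t=9: input=2 -> V=0 FIRE
t=10: input=2 -> V=12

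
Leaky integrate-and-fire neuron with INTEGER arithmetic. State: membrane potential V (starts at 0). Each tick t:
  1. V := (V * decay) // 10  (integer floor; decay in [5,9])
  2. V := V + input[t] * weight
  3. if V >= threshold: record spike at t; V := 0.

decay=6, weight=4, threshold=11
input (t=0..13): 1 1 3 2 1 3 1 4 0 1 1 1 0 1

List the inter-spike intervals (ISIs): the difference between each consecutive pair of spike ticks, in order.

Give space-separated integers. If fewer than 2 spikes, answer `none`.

t=0: input=1 -> V=4
t=1: input=1 -> V=6
t=2: input=3 -> V=0 FIRE
t=3: input=2 -> V=8
t=4: input=1 -> V=8
t=5: input=3 -> V=0 FIRE
t=6: input=1 -> V=4
t=7: input=4 -> V=0 FIRE
t=8: input=0 -> V=0
t=9: input=1 -> V=4
t=10: input=1 -> V=6
t=11: input=1 -> V=7
t=12: input=0 -> V=4
t=13: input=1 -> V=6

Answer: 3 2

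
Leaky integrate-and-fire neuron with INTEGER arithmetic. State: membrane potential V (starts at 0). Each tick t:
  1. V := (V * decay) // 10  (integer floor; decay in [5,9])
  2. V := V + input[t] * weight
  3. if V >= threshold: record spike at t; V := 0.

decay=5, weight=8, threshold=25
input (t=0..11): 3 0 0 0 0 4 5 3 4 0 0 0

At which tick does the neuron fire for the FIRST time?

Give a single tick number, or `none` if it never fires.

Answer: 5

Derivation:
t=0: input=3 -> V=24
t=1: input=0 -> V=12
t=2: input=0 -> V=6
t=3: input=0 -> V=3
t=4: input=0 -> V=1
t=5: input=4 -> V=0 FIRE
t=6: input=5 -> V=0 FIRE
t=7: input=3 -> V=24
t=8: input=4 -> V=0 FIRE
t=9: input=0 -> V=0
t=10: input=0 -> V=0
t=11: input=0 -> V=0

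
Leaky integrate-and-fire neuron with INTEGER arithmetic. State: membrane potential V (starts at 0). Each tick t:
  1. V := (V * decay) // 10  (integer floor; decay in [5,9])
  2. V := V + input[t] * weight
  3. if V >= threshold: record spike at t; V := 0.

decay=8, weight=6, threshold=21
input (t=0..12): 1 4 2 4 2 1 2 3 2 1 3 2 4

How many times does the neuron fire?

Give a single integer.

t=0: input=1 -> V=6
t=1: input=4 -> V=0 FIRE
t=2: input=2 -> V=12
t=3: input=4 -> V=0 FIRE
t=4: input=2 -> V=12
t=5: input=1 -> V=15
t=6: input=2 -> V=0 FIRE
t=7: input=3 -> V=18
t=8: input=2 -> V=0 FIRE
t=9: input=1 -> V=6
t=10: input=3 -> V=0 FIRE
t=11: input=2 -> V=12
t=12: input=4 -> V=0 FIRE

Answer: 6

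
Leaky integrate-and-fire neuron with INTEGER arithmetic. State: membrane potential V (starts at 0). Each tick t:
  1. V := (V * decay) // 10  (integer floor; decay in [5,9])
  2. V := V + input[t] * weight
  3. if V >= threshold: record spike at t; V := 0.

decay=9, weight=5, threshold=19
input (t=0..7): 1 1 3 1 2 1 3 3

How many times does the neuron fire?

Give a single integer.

Answer: 2

Derivation:
t=0: input=1 -> V=5
t=1: input=1 -> V=9
t=2: input=3 -> V=0 FIRE
t=3: input=1 -> V=5
t=4: input=2 -> V=14
t=5: input=1 -> V=17
t=6: input=3 -> V=0 FIRE
t=7: input=3 -> V=15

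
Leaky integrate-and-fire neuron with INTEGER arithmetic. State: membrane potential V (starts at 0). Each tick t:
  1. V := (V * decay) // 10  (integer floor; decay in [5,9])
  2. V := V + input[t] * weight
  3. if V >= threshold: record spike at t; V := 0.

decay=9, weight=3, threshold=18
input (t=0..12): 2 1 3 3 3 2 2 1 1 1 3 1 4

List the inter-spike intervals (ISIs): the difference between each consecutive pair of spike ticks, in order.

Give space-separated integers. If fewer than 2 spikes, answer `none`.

t=0: input=2 -> V=6
t=1: input=1 -> V=8
t=2: input=3 -> V=16
t=3: input=3 -> V=0 FIRE
t=4: input=3 -> V=9
t=5: input=2 -> V=14
t=6: input=2 -> V=0 FIRE
t=7: input=1 -> V=3
t=8: input=1 -> V=5
t=9: input=1 -> V=7
t=10: input=3 -> V=15
t=11: input=1 -> V=16
t=12: input=4 -> V=0 FIRE

Answer: 3 6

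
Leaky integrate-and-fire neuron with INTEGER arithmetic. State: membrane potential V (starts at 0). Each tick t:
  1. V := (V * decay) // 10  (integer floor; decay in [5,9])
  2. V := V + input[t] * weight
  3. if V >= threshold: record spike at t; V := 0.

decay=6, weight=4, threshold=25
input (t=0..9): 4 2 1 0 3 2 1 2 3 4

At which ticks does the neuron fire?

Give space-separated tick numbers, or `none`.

Answer: 9

Derivation:
t=0: input=4 -> V=16
t=1: input=2 -> V=17
t=2: input=1 -> V=14
t=3: input=0 -> V=8
t=4: input=3 -> V=16
t=5: input=2 -> V=17
t=6: input=1 -> V=14
t=7: input=2 -> V=16
t=8: input=3 -> V=21
t=9: input=4 -> V=0 FIRE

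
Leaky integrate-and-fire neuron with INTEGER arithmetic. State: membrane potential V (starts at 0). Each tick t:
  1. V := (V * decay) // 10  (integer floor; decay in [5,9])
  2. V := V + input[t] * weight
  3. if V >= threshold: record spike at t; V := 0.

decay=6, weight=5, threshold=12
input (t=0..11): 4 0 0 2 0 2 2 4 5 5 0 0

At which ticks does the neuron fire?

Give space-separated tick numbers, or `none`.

Answer: 0 5 7 8 9

Derivation:
t=0: input=4 -> V=0 FIRE
t=1: input=0 -> V=0
t=2: input=0 -> V=0
t=3: input=2 -> V=10
t=4: input=0 -> V=6
t=5: input=2 -> V=0 FIRE
t=6: input=2 -> V=10
t=7: input=4 -> V=0 FIRE
t=8: input=5 -> V=0 FIRE
t=9: input=5 -> V=0 FIRE
t=10: input=0 -> V=0
t=11: input=0 -> V=0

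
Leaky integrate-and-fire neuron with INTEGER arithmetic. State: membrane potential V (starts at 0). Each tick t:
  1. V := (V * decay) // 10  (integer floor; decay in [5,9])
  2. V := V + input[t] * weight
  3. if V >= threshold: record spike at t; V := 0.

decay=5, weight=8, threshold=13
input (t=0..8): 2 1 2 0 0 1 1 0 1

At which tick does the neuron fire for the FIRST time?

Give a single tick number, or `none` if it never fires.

Answer: 0

Derivation:
t=0: input=2 -> V=0 FIRE
t=1: input=1 -> V=8
t=2: input=2 -> V=0 FIRE
t=3: input=0 -> V=0
t=4: input=0 -> V=0
t=5: input=1 -> V=8
t=6: input=1 -> V=12
t=7: input=0 -> V=6
t=8: input=1 -> V=11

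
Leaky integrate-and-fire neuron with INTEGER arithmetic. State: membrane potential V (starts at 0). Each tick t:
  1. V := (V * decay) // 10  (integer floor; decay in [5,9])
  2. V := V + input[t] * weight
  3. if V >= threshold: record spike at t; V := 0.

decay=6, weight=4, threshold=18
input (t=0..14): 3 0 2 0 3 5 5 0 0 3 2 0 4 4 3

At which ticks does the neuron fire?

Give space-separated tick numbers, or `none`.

Answer: 5 6 12 14

Derivation:
t=0: input=3 -> V=12
t=1: input=0 -> V=7
t=2: input=2 -> V=12
t=3: input=0 -> V=7
t=4: input=3 -> V=16
t=5: input=5 -> V=0 FIRE
t=6: input=5 -> V=0 FIRE
t=7: input=0 -> V=0
t=8: input=0 -> V=0
t=9: input=3 -> V=12
t=10: input=2 -> V=15
t=11: input=0 -> V=9
t=12: input=4 -> V=0 FIRE
t=13: input=4 -> V=16
t=14: input=3 -> V=0 FIRE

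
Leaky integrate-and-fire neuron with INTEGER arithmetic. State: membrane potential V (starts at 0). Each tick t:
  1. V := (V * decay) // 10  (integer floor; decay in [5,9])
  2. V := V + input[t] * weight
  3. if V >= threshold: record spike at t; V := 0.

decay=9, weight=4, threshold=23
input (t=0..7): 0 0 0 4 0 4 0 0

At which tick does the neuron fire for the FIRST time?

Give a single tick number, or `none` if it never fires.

t=0: input=0 -> V=0
t=1: input=0 -> V=0
t=2: input=0 -> V=0
t=3: input=4 -> V=16
t=4: input=0 -> V=14
t=5: input=4 -> V=0 FIRE
t=6: input=0 -> V=0
t=7: input=0 -> V=0

Answer: 5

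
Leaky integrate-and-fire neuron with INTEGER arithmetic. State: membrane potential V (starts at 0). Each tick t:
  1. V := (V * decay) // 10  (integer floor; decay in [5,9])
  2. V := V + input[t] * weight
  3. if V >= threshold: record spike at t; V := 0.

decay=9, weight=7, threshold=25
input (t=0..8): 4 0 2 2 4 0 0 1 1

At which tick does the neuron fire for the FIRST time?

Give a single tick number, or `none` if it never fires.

Answer: 0

Derivation:
t=0: input=4 -> V=0 FIRE
t=1: input=0 -> V=0
t=2: input=2 -> V=14
t=3: input=2 -> V=0 FIRE
t=4: input=4 -> V=0 FIRE
t=5: input=0 -> V=0
t=6: input=0 -> V=0
t=7: input=1 -> V=7
t=8: input=1 -> V=13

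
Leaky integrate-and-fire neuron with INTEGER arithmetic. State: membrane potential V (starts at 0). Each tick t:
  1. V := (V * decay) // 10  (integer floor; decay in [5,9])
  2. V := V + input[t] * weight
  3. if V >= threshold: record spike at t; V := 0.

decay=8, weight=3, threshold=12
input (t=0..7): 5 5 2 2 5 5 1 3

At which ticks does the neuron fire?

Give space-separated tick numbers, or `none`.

t=0: input=5 -> V=0 FIRE
t=1: input=5 -> V=0 FIRE
t=2: input=2 -> V=6
t=3: input=2 -> V=10
t=4: input=5 -> V=0 FIRE
t=5: input=5 -> V=0 FIRE
t=6: input=1 -> V=3
t=7: input=3 -> V=11

Answer: 0 1 4 5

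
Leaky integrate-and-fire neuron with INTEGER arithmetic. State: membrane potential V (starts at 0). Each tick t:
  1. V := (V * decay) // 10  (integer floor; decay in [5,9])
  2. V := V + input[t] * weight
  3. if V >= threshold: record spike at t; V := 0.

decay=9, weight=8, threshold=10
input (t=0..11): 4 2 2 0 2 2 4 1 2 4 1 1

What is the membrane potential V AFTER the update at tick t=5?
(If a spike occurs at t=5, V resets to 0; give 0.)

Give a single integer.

Answer: 0

Derivation:
t=0: input=4 -> V=0 FIRE
t=1: input=2 -> V=0 FIRE
t=2: input=2 -> V=0 FIRE
t=3: input=0 -> V=0
t=4: input=2 -> V=0 FIRE
t=5: input=2 -> V=0 FIRE
t=6: input=4 -> V=0 FIRE
t=7: input=1 -> V=8
t=8: input=2 -> V=0 FIRE
t=9: input=4 -> V=0 FIRE
t=10: input=1 -> V=8
t=11: input=1 -> V=0 FIRE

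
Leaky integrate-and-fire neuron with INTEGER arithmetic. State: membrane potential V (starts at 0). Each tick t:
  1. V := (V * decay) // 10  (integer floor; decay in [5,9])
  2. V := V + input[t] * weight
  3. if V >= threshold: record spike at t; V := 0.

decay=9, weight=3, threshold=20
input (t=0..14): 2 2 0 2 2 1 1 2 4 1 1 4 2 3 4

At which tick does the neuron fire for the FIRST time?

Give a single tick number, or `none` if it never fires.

t=0: input=2 -> V=6
t=1: input=2 -> V=11
t=2: input=0 -> V=9
t=3: input=2 -> V=14
t=4: input=2 -> V=18
t=5: input=1 -> V=19
t=6: input=1 -> V=0 FIRE
t=7: input=2 -> V=6
t=8: input=4 -> V=17
t=9: input=1 -> V=18
t=10: input=1 -> V=19
t=11: input=4 -> V=0 FIRE
t=12: input=2 -> V=6
t=13: input=3 -> V=14
t=14: input=4 -> V=0 FIRE

Answer: 6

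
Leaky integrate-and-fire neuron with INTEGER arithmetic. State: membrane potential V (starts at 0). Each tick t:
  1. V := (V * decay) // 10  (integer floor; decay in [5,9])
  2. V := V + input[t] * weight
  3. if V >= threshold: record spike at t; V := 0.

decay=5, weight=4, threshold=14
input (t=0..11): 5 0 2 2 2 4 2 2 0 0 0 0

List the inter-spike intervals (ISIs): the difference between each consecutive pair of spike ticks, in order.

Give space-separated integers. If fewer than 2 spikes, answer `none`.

t=0: input=5 -> V=0 FIRE
t=1: input=0 -> V=0
t=2: input=2 -> V=8
t=3: input=2 -> V=12
t=4: input=2 -> V=0 FIRE
t=5: input=4 -> V=0 FIRE
t=6: input=2 -> V=8
t=7: input=2 -> V=12
t=8: input=0 -> V=6
t=9: input=0 -> V=3
t=10: input=0 -> V=1
t=11: input=0 -> V=0

Answer: 4 1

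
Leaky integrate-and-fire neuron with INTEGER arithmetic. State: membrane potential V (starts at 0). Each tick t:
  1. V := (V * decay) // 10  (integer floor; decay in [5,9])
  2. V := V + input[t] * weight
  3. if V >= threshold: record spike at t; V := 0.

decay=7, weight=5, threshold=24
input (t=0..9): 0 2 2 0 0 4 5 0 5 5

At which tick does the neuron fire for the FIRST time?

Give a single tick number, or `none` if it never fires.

t=0: input=0 -> V=0
t=1: input=2 -> V=10
t=2: input=2 -> V=17
t=3: input=0 -> V=11
t=4: input=0 -> V=7
t=5: input=4 -> V=0 FIRE
t=6: input=5 -> V=0 FIRE
t=7: input=0 -> V=0
t=8: input=5 -> V=0 FIRE
t=9: input=5 -> V=0 FIRE

Answer: 5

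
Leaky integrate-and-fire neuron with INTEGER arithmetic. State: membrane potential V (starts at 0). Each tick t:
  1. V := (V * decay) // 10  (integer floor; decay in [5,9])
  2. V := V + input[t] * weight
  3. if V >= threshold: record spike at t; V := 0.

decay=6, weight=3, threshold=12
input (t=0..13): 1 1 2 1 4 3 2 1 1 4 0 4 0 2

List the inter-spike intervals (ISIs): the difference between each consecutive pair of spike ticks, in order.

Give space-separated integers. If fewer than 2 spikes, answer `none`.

t=0: input=1 -> V=3
t=1: input=1 -> V=4
t=2: input=2 -> V=8
t=3: input=1 -> V=7
t=4: input=4 -> V=0 FIRE
t=5: input=3 -> V=9
t=6: input=2 -> V=11
t=7: input=1 -> V=9
t=8: input=1 -> V=8
t=9: input=4 -> V=0 FIRE
t=10: input=0 -> V=0
t=11: input=4 -> V=0 FIRE
t=12: input=0 -> V=0
t=13: input=2 -> V=6

Answer: 5 2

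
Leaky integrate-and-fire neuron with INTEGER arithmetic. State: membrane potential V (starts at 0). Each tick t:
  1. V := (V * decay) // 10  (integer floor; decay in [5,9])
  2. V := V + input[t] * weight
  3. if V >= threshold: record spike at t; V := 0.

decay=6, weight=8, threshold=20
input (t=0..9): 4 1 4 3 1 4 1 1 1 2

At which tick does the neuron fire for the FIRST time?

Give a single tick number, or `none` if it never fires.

t=0: input=4 -> V=0 FIRE
t=1: input=1 -> V=8
t=2: input=4 -> V=0 FIRE
t=3: input=3 -> V=0 FIRE
t=4: input=1 -> V=8
t=5: input=4 -> V=0 FIRE
t=6: input=1 -> V=8
t=7: input=1 -> V=12
t=8: input=1 -> V=15
t=9: input=2 -> V=0 FIRE

Answer: 0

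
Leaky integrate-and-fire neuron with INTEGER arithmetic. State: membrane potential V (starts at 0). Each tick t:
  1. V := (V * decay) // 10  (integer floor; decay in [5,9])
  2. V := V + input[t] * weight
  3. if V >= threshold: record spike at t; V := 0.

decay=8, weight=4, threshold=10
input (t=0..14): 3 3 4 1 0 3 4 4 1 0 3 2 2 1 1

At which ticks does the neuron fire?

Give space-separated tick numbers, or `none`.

Answer: 0 1 2 5 6 7 10 12

Derivation:
t=0: input=3 -> V=0 FIRE
t=1: input=3 -> V=0 FIRE
t=2: input=4 -> V=0 FIRE
t=3: input=1 -> V=4
t=4: input=0 -> V=3
t=5: input=3 -> V=0 FIRE
t=6: input=4 -> V=0 FIRE
t=7: input=4 -> V=0 FIRE
t=8: input=1 -> V=4
t=9: input=0 -> V=3
t=10: input=3 -> V=0 FIRE
t=11: input=2 -> V=8
t=12: input=2 -> V=0 FIRE
t=13: input=1 -> V=4
t=14: input=1 -> V=7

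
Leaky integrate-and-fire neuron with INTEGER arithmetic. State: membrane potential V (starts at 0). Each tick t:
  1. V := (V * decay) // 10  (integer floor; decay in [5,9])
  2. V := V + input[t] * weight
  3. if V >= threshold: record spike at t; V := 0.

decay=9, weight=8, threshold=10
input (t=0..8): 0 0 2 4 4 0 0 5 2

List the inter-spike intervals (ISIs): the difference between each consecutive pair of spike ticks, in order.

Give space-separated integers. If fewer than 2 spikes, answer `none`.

Answer: 1 1 3 1

Derivation:
t=0: input=0 -> V=0
t=1: input=0 -> V=0
t=2: input=2 -> V=0 FIRE
t=3: input=4 -> V=0 FIRE
t=4: input=4 -> V=0 FIRE
t=5: input=0 -> V=0
t=6: input=0 -> V=0
t=7: input=5 -> V=0 FIRE
t=8: input=2 -> V=0 FIRE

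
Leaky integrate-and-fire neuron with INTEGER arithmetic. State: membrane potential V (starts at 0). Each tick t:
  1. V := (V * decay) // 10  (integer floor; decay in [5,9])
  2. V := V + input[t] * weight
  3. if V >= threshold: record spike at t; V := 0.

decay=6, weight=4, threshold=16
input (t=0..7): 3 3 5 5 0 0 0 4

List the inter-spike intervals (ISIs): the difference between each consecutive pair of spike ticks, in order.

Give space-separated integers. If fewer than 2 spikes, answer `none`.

Answer: 1 1 4

Derivation:
t=0: input=3 -> V=12
t=1: input=3 -> V=0 FIRE
t=2: input=5 -> V=0 FIRE
t=3: input=5 -> V=0 FIRE
t=4: input=0 -> V=0
t=5: input=0 -> V=0
t=6: input=0 -> V=0
t=7: input=4 -> V=0 FIRE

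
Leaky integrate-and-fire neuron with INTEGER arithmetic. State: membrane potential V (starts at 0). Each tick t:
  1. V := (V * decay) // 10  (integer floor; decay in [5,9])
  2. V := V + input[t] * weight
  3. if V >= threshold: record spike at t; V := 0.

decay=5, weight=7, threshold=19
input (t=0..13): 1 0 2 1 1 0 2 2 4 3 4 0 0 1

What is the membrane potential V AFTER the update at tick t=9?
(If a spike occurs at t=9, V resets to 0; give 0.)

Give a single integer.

t=0: input=1 -> V=7
t=1: input=0 -> V=3
t=2: input=2 -> V=15
t=3: input=1 -> V=14
t=4: input=1 -> V=14
t=5: input=0 -> V=7
t=6: input=2 -> V=17
t=7: input=2 -> V=0 FIRE
t=8: input=4 -> V=0 FIRE
t=9: input=3 -> V=0 FIRE
t=10: input=4 -> V=0 FIRE
t=11: input=0 -> V=0
t=12: input=0 -> V=0
t=13: input=1 -> V=7

Answer: 0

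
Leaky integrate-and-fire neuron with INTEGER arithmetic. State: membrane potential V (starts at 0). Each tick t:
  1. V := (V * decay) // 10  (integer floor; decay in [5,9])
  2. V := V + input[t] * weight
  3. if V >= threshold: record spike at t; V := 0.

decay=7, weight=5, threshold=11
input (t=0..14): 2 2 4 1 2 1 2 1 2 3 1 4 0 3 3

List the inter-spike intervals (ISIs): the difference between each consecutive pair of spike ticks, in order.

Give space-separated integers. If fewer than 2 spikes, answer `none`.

t=0: input=2 -> V=10
t=1: input=2 -> V=0 FIRE
t=2: input=4 -> V=0 FIRE
t=3: input=1 -> V=5
t=4: input=2 -> V=0 FIRE
t=5: input=1 -> V=5
t=6: input=2 -> V=0 FIRE
t=7: input=1 -> V=5
t=8: input=2 -> V=0 FIRE
t=9: input=3 -> V=0 FIRE
t=10: input=1 -> V=5
t=11: input=4 -> V=0 FIRE
t=12: input=0 -> V=0
t=13: input=3 -> V=0 FIRE
t=14: input=3 -> V=0 FIRE

Answer: 1 2 2 2 1 2 2 1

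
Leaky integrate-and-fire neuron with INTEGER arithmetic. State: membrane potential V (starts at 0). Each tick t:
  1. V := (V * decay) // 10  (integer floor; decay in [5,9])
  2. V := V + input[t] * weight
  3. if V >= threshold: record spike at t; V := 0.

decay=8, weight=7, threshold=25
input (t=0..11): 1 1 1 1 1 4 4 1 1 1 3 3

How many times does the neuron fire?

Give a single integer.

t=0: input=1 -> V=7
t=1: input=1 -> V=12
t=2: input=1 -> V=16
t=3: input=1 -> V=19
t=4: input=1 -> V=22
t=5: input=4 -> V=0 FIRE
t=6: input=4 -> V=0 FIRE
t=7: input=1 -> V=7
t=8: input=1 -> V=12
t=9: input=1 -> V=16
t=10: input=3 -> V=0 FIRE
t=11: input=3 -> V=21

Answer: 3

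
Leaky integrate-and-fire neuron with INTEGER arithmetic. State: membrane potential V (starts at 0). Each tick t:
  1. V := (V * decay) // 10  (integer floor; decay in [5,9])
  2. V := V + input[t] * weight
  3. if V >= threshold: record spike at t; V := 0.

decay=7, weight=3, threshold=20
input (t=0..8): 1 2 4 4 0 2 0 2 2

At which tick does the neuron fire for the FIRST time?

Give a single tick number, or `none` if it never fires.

t=0: input=1 -> V=3
t=1: input=2 -> V=8
t=2: input=4 -> V=17
t=3: input=4 -> V=0 FIRE
t=4: input=0 -> V=0
t=5: input=2 -> V=6
t=6: input=0 -> V=4
t=7: input=2 -> V=8
t=8: input=2 -> V=11

Answer: 3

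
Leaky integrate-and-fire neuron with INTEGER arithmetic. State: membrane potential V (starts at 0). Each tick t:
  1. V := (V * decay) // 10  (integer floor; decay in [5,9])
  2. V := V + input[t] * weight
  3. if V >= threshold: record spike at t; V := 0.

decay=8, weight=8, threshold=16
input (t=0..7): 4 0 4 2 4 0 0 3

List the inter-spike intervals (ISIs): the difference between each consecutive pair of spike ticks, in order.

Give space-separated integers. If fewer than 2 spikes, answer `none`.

t=0: input=4 -> V=0 FIRE
t=1: input=0 -> V=0
t=2: input=4 -> V=0 FIRE
t=3: input=2 -> V=0 FIRE
t=4: input=4 -> V=0 FIRE
t=5: input=0 -> V=0
t=6: input=0 -> V=0
t=7: input=3 -> V=0 FIRE

Answer: 2 1 1 3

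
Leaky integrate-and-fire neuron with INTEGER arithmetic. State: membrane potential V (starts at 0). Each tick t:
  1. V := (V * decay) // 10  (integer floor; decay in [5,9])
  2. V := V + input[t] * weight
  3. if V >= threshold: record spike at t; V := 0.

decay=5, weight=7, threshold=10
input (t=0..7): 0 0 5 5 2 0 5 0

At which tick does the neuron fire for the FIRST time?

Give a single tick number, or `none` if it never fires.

Answer: 2

Derivation:
t=0: input=0 -> V=0
t=1: input=0 -> V=0
t=2: input=5 -> V=0 FIRE
t=3: input=5 -> V=0 FIRE
t=4: input=2 -> V=0 FIRE
t=5: input=0 -> V=0
t=6: input=5 -> V=0 FIRE
t=7: input=0 -> V=0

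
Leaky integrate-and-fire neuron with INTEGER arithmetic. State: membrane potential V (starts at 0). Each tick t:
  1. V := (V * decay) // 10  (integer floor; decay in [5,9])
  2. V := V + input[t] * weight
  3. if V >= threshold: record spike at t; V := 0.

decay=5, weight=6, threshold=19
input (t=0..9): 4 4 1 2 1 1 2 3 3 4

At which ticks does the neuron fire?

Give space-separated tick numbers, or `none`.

t=0: input=4 -> V=0 FIRE
t=1: input=4 -> V=0 FIRE
t=2: input=1 -> V=6
t=3: input=2 -> V=15
t=4: input=1 -> V=13
t=5: input=1 -> V=12
t=6: input=2 -> V=18
t=7: input=3 -> V=0 FIRE
t=8: input=3 -> V=18
t=9: input=4 -> V=0 FIRE

Answer: 0 1 7 9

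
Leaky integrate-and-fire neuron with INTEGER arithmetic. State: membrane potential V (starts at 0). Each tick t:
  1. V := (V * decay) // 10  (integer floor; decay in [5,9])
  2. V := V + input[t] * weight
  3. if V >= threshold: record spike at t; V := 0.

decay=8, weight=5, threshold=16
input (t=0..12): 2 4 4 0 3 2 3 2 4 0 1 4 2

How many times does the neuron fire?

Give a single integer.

t=0: input=2 -> V=10
t=1: input=4 -> V=0 FIRE
t=2: input=4 -> V=0 FIRE
t=3: input=0 -> V=0
t=4: input=3 -> V=15
t=5: input=2 -> V=0 FIRE
t=6: input=3 -> V=15
t=7: input=2 -> V=0 FIRE
t=8: input=4 -> V=0 FIRE
t=9: input=0 -> V=0
t=10: input=1 -> V=5
t=11: input=4 -> V=0 FIRE
t=12: input=2 -> V=10

Answer: 6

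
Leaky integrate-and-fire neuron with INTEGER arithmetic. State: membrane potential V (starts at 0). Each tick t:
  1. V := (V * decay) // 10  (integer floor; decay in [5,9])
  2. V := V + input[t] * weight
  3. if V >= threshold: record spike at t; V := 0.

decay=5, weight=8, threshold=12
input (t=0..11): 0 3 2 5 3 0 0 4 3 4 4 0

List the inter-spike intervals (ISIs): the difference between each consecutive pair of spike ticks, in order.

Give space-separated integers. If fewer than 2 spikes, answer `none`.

t=0: input=0 -> V=0
t=1: input=3 -> V=0 FIRE
t=2: input=2 -> V=0 FIRE
t=3: input=5 -> V=0 FIRE
t=4: input=3 -> V=0 FIRE
t=5: input=0 -> V=0
t=6: input=0 -> V=0
t=7: input=4 -> V=0 FIRE
t=8: input=3 -> V=0 FIRE
t=9: input=4 -> V=0 FIRE
t=10: input=4 -> V=0 FIRE
t=11: input=0 -> V=0

Answer: 1 1 1 3 1 1 1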